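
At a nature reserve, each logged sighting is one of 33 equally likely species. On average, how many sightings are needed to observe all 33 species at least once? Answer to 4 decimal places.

Split into phases: going from k distinct to k+1 distinct takes on average 33/(33-k) sightings.
E[T] = 33/33 + 33/32 + 33/31 + ... + 33/2 + 33/1 = 33·H_{33}.
H_{33} = 4.08880, so E[T] = 134.93034.

134.9303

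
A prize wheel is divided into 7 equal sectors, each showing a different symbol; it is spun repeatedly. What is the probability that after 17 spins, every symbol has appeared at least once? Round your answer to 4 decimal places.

0.5570

By inclusion–exclusion over which symbols are missing,
P(all seen) = Σ_{j=0}^{7} (-1)^j C(7,j)((7-j)/7)^17
= 1.00000 - 0.50933 + 0.06887 - 0.00258 + 0.00002 - 0.00000 + 0.00000 - 0.00000
= 0.55697.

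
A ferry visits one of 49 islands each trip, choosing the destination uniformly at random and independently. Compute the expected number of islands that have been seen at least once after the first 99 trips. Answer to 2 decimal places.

For each island, P(seen in 99 trips) = 1 - (48/49)^99 = 0.870.
By linearity of expectation, E[distinct seen] = 49·(1 - (48/49)^99) = 42.637.

42.64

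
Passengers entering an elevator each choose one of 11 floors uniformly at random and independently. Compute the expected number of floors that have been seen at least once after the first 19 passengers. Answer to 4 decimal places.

For each floor, P(seen in 19 passengers) = 1 - (10/11)^19 = 0.83649.
By linearity of expectation, E[distinct seen] = 11·(1 - (10/11)^19) = 9.20141.

9.2014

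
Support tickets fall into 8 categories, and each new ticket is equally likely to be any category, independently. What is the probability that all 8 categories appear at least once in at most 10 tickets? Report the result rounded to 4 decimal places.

By inclusion–exclusion over which categories are missing,
P(all seen) = Σ_{j=0}^{8} (-1)^j C(8,j)((8-j)/8)^10
= 1.00000 - 2.10460 + 1.57678 - 0.50932 + 0.06836 - 0.00308 + 0.00003 - 0.00000 + 0.00000
= 0.02816.

0.0282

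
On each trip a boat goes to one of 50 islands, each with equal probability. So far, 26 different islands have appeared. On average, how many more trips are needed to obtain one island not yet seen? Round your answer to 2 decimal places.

2.08

Each trip yields a new island with probability (50-26)/50 = 24/50, so the wait is geometric with mean 50/24.
E = 50/24 = 2.083.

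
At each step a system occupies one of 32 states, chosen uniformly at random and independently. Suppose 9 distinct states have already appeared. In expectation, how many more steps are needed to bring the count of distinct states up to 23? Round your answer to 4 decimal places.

The wait to go from k to k+1 distinct states is geometric with mean 32/(32-k).
Sum over k = 9,...,22: E = 32/23 + 32/22 + 32/21 + ... + 32/11 + 32/10 = 28.97034.

28.9703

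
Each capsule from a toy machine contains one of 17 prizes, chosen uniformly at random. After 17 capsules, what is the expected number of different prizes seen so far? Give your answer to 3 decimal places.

For each prize, P(seen in 17 capsules) = 1 - (16/17)^17 = 0.6432.
By linearity of expectation, E[distinct seen] = 17·(1 - (16/17)^17) = 10.9346.

10.935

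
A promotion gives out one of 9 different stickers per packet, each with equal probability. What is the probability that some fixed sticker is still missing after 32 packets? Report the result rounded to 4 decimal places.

On each packet the fixed sticker fails to appear with probability 8/9.
P(still missing after 32) = (8/9)^32 = 0.02307.

0.0231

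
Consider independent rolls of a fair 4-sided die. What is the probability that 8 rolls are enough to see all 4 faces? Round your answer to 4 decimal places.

By inclusion–exclusion over which faces are missing,
P(all seen) = Σ_{j=0}^{4} (-1)^j C(4,j)((4-j)/4)^8
= 1.00000 - 0.40045 + 0.02344 - 0.00006 + 0.00000
= 0.62292.

0.6229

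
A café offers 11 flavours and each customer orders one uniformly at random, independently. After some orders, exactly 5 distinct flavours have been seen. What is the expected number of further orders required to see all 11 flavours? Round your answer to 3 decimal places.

26.950

With k distinct flavours already seen, the next new one takes an expected 11/(11-k) orders.
Sum over k = 5,...,10: E = 11/6 + 11/5 + 11/4 + 11/3 + 11/2 + 11/1 = 26.9500.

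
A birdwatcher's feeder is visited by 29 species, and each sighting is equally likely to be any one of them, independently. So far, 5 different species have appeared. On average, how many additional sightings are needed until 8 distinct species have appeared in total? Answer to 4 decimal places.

3.7874

With k distinct species already seen, the next new one takes an expected 29/(29-k) sightings.
Sum over k = 5,...,7: E = 29/24 + 29/23 + 29/22 = 3.78738.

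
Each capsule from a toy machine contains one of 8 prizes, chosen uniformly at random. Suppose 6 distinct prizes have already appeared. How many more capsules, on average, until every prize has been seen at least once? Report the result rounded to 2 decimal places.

The wait to go from k to k+1 distinct prizes is geometric with mean 8/(8-k).
Sum over k = 6,...,7: E = 8/2 + 8/1 = 12.000.

12.00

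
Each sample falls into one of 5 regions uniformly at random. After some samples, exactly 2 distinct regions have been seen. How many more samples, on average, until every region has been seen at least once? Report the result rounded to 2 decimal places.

9.17

From k distinct to k+1 distinct takes on average 5/(5-k) samples.
Sum over k = 2,...,4: E = 5/3 + 5/2 + 5/1 = 9.167.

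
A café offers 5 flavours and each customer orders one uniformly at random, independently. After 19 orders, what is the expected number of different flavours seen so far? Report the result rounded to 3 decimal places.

For each flavour, P(seen in 19 orders) = 1 - (4/5)^19 = 0.9856.
By linearity of expectation, E[distinct seen] = 5·(1 - (4/5)^19) = 4.9279.

4.928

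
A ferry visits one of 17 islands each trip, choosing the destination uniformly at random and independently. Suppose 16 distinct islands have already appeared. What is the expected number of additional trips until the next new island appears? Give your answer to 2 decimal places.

Each trip yields a new island with probability (17-16)/17 = 1/17, so the wait is geometric with mean 17/1.
E = 17/1 = 17.000.

17.00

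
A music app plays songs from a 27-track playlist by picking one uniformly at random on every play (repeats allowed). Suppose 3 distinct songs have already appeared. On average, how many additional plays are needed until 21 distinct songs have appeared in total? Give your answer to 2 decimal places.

35.80

From k distinct to k+1 distinct takes on average 27/(27-k) plays.
Sum over k = 3,...,20: E = 27/24 + 27/23 + 27/22 + ... + 27/8 + 27/7 = 35.801.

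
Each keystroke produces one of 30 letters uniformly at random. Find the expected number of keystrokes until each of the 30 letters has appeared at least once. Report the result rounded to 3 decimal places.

After k distinct letters have appeared, the next keystroke gives a new one with probability (30-k)/30, so the expected wait for the (k+1)-th is 30/(30-k).
E[T] = 30/30 + 30/29 + 30/28 + ... + 30/2 + 30/1 = 30·H_{30}.
H_{30} = 3.9950, so E[T] = 119.8496.

119.850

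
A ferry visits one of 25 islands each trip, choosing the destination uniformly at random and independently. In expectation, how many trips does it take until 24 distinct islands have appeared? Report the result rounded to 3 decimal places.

Going from k to k+1 distinct takes a geometric number of trips with mean 25/(25-k).
Sum over k = 0,...,23: E = 25/25 + 25/24 + 25/23 + ... + 25/3 + 25/2 = 70.3990.

70.399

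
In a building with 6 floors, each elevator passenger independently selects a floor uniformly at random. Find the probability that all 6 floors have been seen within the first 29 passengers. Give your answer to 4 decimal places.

Let A_i be the event that floor i is missing after 29 passengers. By inclusion–exclusion on the A_i,
P(all seen) = Σ_{j=0}^{6} (-1)^j C(6,j)((6-j)/6)^29
= 1.00000 - 0.03033 + 0.00012 - 0.00000 + 0.00000 - 0.00000 + 0.00000
= 0.96979.

0.9698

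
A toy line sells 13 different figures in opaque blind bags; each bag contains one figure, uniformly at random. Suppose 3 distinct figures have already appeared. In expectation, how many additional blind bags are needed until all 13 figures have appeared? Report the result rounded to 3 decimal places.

38.077

From k distinct to k+1 distinct takes on average 13/(13-k) blind bags.
Sum over k = 3,...,12: E = 13/10 + 13/9 + 13/8 + ... + 13/2 + 13/1 = 38.0766.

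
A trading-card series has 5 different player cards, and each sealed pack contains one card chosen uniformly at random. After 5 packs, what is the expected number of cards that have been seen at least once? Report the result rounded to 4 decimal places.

3.3616

For each card, P(seen in 5 packs) = 1 - (4/5)^5 = 0.67232.
By linearity of expectation, E[distinct seen] = 5·(1 - (4/5)^5) = 3.36160.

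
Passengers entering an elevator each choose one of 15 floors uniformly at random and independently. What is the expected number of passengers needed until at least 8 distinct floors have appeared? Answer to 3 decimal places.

With k distinct floors already seen, the next new one arrives after an expected 15/(15-k) passengers.
Sum over k = 0,...,7: E = 15/15 + 15/14 + 15/13 + ... + 15/9 + 15/8 = 10.8806.

10.881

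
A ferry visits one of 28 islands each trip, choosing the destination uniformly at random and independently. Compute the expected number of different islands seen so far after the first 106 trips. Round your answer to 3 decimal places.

For each island, P(seen in 106 trips) = 1 - (27/28)^106 = 0.9788.
By linearity of expectation, E[distinct seen] = 28·(1 - (27/28)^106) = 27.4071.

27.407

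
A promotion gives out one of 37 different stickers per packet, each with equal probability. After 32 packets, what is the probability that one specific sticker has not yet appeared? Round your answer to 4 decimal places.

0.4161

Each packet misses the fixed sticker with probability (37-1)/37 = 36/37, independently.
P(still missing after 32) = (36/37)^32 = 0.41613.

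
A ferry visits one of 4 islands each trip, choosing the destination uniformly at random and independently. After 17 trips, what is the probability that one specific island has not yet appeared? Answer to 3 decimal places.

0.008

On each trip the fixed island fails to appear with probability 3/4.
P(still missing after 17) = (3/4)^17 = 0.0075.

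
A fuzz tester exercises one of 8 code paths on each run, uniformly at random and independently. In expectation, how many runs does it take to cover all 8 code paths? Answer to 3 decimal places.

After k distinct code paths have appeared, the next run gives a new one with probability (8-k)/8, so the expected wait for the (k+1)-th is 8/(8-k).
E[T] = 8/8 + 8/7 + 8/6 + ... + 8/2 + 8/1 = 8·H_{8}.
H_{8} = 2.7179, so E[T] = 21.7429.

21.743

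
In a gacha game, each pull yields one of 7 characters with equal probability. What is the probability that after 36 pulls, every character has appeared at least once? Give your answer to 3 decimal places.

0.973

Let A_i be the event that character i is missing after 36 pulls. By inclusion–exclusion on the A_i,
P(all seen) = Σ_{j=0}^{7} (-1)^j C(7,j)((7-j)/7)^36
= 1.0000 - 0.0272 + 0.0001 - 0.0000 + 0.0000 - 0.0000 + 0.0000 - 0.0000
= 0.9729.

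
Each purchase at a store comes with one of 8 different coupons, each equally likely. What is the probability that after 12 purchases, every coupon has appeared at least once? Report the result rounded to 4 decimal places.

Let A_i be the event that coupon i is missing after 12 purchases. By inclusion–exclusion on the A_i,
P(all seen) = Σ_{j=0}^{8} (-1)^j C(8,j)((8-j)/8)^12
= 1.00000 - 1.61134 + 0.88694 - 0.19895 + 0.01709 - 0.00043 + 0.00000 - 0.00000 + 0.00000
= 0.09331.

0.0933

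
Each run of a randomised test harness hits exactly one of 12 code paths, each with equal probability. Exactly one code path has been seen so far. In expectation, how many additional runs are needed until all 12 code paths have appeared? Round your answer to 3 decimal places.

36.239

With k distinct code paths already seen, the next new one takes an expected 12/(12-k) runs.
Sum over k = 1,...,11: E = 12/11 + 12/10 + 12/9 + ... + 12/2 + 12/1 = 36.2385.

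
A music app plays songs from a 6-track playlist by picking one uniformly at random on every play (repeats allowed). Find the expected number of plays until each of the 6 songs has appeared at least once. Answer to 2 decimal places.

14.70

Split into phases: going from k distinct to k+1 distinct takes on average 6/(6-k) plays.
E[T] = 6/6 + 6/5 + 6/4 + 6/3 + 6/2 + 6/1 = 6·H_{6}.
H_{6} = 2.450, so E[T] = 14.700.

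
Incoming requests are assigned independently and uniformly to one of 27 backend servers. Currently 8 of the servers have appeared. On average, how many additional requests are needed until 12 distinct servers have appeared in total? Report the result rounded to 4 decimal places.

6.1968

The wait to go from k to k+1 distinct servers is geometric with mean 27/(27-k).
Sum over k = 8,...,11: E = 27/19 + 27/18 + 27/17 + 27/16 = 6.19679.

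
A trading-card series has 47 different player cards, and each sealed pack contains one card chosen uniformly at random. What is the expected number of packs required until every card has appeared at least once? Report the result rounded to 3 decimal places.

The wait to go from k to k+1 distinct cards is geometric with mean 47/(47-k).
E[T] = 47/47 + 47/46 + 47/45 + ... + 47/2 + 47/1 = 47·H_{47}.
H_{47} = 4.4380, so E[T] = 208.5843.

208.584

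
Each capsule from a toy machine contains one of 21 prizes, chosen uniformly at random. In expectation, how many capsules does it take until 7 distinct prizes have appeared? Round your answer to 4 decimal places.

8.2697

Going from k to k+1 distinct takes a geometric number of capsules with mean 21/(21-k).
Sum over k = 0,...,6: E = 21/21 + 21/20 + 21/19 + ... + 21/16 + 21/15 = 8.26972.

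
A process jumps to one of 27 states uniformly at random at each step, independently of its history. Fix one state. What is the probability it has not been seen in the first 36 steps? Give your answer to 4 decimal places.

0.2570

On each step the fixed state fails to appear with probability 26/27.
P(still missing after 36) = (26/27)^36 = 0.25701.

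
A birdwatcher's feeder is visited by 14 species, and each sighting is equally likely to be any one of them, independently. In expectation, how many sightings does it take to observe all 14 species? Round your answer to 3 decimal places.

Split into phases: going from k distinct to k+1 distinct takes on average 14/(14-k) sightings.
E[T] = 14/14 + 14/13 + 14/12 + ... + 14/2 + 14/1 = 14·H_{14}.
H_{14} = 3.2516, so E[T] = 45.5219.

45.522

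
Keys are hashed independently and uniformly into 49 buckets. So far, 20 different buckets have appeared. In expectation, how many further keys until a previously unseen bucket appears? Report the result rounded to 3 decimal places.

1.690

The number of keys until the next new bucket is geometric with success probability 29/49, so its mean is 49/29.
E = 49/29 = 1.6897.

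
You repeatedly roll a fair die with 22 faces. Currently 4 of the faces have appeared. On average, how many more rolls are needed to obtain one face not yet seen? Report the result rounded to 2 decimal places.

The number of rolls until the next new face is geometric with success probability 18/22, so its mean is 22/18.
E = 22/18 = 1.222.

1.22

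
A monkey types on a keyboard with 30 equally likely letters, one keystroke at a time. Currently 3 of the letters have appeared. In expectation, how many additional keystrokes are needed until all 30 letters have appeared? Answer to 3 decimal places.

116.744

From k distinct to k+1 distinct takes on average 30/(30-k) keystrokes.
Sum over k = 3,...,29: E = 30/27 + 30/26 + 30/25 + ... + 30/2 + 30/1 = 116.7437.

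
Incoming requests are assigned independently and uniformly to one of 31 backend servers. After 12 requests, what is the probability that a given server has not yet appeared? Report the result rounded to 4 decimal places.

Each request misses the fixed server with probability (31-1)/31 = 30/31, independently.
P(still missing after 12) = (30/31)^12 = 0.67471.

0.6747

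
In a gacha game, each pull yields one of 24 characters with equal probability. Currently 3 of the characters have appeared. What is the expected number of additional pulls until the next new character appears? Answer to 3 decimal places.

1.143

Each pull yields a new character with probability (24-3)/24 = 21/24, so the wait is geometric with mean 24/21.
E = 24/21 = 1.1429.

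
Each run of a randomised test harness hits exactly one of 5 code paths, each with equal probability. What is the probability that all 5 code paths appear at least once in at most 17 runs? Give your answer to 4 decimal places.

Let A_i be the event that code path i is missing after 17 runs. By inclusion–exclusion on the A_i,
P(all seen) = Σ_{j=0}^{5} (-1)^j C(5,j)((5-j)/5)^17
= 1.00000 - 0.11259 + 0.00169 - 0.00000 + 0.00000 - 0.00000
= 0.88910.

0.8891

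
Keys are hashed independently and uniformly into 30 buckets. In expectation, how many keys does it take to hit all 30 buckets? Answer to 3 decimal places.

119.850

The wait to go from k to k+1 distinct buckets is geometric with mean 30/(30-k).
E[T] = 30/30 + 30/29 + 30/28 + ... + 30/2 + 30/1 = 30·H_{30}.
H_{30} = 3.9950, so E[T] = 119.8496.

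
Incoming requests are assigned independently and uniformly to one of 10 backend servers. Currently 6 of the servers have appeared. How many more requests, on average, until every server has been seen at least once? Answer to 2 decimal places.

The wait to go from k to k+1 distinct servers is geometric with mean 10/(10-k).
Sum over k = 6,...,9: E = 10/4 + 10/3 + 10/2 + 10/1 = 20.833.

20.83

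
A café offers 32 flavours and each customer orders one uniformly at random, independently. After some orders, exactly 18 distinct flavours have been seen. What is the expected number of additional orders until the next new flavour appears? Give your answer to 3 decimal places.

Each order yields a new flavour with probability (32-18)/32 = 14/32, so the wait is geometric with mean 32/14.
E = 32/14 = 2.2857.

2.286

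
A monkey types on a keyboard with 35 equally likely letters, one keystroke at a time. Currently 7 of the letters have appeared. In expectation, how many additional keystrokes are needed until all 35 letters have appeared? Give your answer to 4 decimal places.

137.4510

With k distinct letters already seen, the next new one takes an expected 35/(35-k) keystrokes.
Sum over k = 7,...,34: E = 35/28 + 35/27 + 35/26 + ... + 35/2 + 35/1 = 137.45099.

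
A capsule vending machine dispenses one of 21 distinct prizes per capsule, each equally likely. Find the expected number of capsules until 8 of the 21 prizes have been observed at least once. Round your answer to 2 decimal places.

9.77

Going from k to k+1 distinct takes a geometric number of capsules with mean 21/(21-k).
Sum over k = 0,...,7: E = 21/21 + 21/20 + 21/19 + ... + 21/15 + 21/14 = 9.770.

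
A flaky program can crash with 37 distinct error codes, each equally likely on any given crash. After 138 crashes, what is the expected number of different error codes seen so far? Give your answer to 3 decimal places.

For each error code, P(seen in 138 crashes) = 1 - (36/37)^138 = 0.9772.
By linearity of expectation, E[distinct seen] = 37·(1 - (36/37)^138) = 36.1565.

36.156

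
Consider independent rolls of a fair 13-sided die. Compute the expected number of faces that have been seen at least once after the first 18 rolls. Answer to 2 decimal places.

For each face, P(seen in 18 rolls) = 1 - (12/13)^18 = 0.763.
By linearity of expectation, E[distinct seen] = 13·(1 - (12/13)^18) = 9.922.

9.92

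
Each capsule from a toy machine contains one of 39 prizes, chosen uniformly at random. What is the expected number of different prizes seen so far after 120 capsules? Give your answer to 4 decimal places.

37.2728

For each prize, P(seen in 120 capsules) = 1 - (38/39)^120 = 0.95571.
By linearity of expectation, E[distinct seen] = 39·(1 - (38/39)^120) = 37.27280.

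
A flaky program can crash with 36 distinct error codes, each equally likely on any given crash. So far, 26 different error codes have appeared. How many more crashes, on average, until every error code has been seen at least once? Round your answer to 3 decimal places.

The wait to go from k to k+1 distinct error codes is geometric with mean 36/(36-k).
Sum over k = 26,...,35: E = 36/10 + 36/9 + 36/8 + ... + 36/2 + 36/1 = 105.4429.

105.443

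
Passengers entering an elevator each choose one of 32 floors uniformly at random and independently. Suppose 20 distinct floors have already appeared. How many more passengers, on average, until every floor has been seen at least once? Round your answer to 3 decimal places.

The wait to go from k to k+1 distinct floors is geometric with mean 32/(32-k).
Sum over k = 20,...,31: E = 32/12 + 32/11 + 32/10 + ... + 32/2 + 32/1 = 99.3027.

99.303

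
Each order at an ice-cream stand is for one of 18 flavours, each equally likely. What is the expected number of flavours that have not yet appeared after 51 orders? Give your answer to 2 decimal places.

For each flavour, P(unseen after 51) = (17/18)^51 = 0.054.
By linearity of expectation, E[unseen] = 18·(17/18)^51 = 0.976.

0.98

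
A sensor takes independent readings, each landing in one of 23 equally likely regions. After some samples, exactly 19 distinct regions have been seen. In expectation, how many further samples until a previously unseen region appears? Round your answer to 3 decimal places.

5.750

The number of samples until the next new region is geometric with success probability 4/23, so its mean is 23/4.
E = 23/4 = 5.7500.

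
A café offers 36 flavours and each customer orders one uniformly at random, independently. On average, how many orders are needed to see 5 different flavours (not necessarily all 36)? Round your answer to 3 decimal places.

5.303

With k distinct flavours already seen, the next new one arrives after an expected 36/(36-k) orders.
Sum over k = 0,...,4: E = 36/36 + 36/35 + 36/34 + 36/33 + 36/32 = 5.3033.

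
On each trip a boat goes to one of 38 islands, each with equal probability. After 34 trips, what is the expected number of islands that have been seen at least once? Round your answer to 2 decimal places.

22.65

For each island, P(seen in 34 trips) = 1 - (37/38)^34 = 0.596.
By linearity of expectation, E[distinct seen] = 38·(1 - (37/38)^34) = 22.654.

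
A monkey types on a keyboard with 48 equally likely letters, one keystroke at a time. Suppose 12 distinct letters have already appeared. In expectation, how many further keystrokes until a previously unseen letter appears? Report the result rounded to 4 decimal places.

The number of keystrokes until the next new letter is geometric with success probability 36/48, so its mean is 48/36.
E = 48/36 = 1.33333.

1.3333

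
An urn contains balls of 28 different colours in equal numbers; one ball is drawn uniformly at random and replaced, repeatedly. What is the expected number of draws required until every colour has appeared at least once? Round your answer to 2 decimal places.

109.96

The wait to go from k to k+1 distinct colours is geometric with mean 28/(28-k).
E[T] = 28/28 + 28/27 + 28/26 + ... + 28/2 + 28/1 = 28·H_{28}.
H_{28} = 3.927, so E[T] = 109.961.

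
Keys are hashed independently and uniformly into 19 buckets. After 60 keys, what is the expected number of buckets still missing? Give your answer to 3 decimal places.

0.741

For each bucket, P(unseen after 60) = (18/19)^60 = 0.0390.
By linearity of expectation, E[unseen] = 19·(18/19)^60 = 0.7411.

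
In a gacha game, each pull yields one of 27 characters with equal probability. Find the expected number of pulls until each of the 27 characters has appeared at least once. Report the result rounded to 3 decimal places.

105.069

After k distinct characters have appeared, the next pull gives a new one with probability (27-k)/27, so the expected wait for the (k+1)-th is 27/(27-k).
E[T] = 27/27 + 27/26 + 27/25 + ... + 27/2 + 27/1 = 27·H_{27}.
H_{27} = 3.8915, so E[T] = 105.0693.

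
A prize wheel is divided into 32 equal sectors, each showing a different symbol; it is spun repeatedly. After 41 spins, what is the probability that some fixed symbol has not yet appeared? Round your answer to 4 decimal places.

0.2721

On each spin the fixed symbol fails to appear with probability 31/32.
P(still missing after 41) = (31/32)^41 = 0.27207.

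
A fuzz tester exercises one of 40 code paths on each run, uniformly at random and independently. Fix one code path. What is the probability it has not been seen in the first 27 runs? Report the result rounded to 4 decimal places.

0.5048

On each run the fixed code path fails to appear with probability 39/40.
P(still missing after 27) = (39/40)^27 = 0.50481.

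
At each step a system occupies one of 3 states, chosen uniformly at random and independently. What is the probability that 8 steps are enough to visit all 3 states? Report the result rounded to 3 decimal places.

Let A_i be the event that state i is missing after 8 steps. By inclusion–exclusion on the A_i,
P(all seen) = Σ_{j=0}^{3} (-1)^j C(3,j)((3-j)/3)^8
= 1.0000 - 0.1171 + 0.0005 - 0.0000
= 0.8834.

0.883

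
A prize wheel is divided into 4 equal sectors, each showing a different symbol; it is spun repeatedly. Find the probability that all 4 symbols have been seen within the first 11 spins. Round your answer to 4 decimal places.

0.8340

Let A_i be the event that symbol i is missing after 11 spins. By inclusion–exclusion on the A_i,
P(all seen) = Σ_{j=0}^{4} (-1)^j C(4,j)((4-j)/4)^11
= 1.00000 - 0.16894 + 0.00293 - 0.00000 + 0.00000
= 0.83399.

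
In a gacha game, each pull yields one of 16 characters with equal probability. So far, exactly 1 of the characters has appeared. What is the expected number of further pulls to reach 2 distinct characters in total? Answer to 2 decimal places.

The wait to go from k to k+1 distinct characters is geometric with mean 16/(16-k).
Only the k = 1 term is needed: E = 16/15 = 1.067.

1.07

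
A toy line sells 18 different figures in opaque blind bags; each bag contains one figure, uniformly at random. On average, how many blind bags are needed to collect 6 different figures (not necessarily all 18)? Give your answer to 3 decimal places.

Going from k to k+1 distinct takes a geometric number of blind bags with mean 18/(18-k).
Sum over k = 0,...,5: E = 18/18 + 18/17 + 18/16 + 18/15 + 18/14 + 18/13 = 7.0542.

7.054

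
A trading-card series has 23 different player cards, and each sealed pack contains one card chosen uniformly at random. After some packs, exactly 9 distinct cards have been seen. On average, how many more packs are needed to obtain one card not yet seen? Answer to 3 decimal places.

1.643

The number of packs until the next new card is geometric with success probability 14/23, so its mean is 23/14.
E = 23/14 = 1.6429.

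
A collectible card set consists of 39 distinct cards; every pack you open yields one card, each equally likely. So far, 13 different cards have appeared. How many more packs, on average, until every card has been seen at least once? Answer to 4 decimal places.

From k distinct to k+1 distinct takes on average 39/(39-k) packs.
Sum over k = 13,...,38: E = 39/26 + 39/25 + 39/24 + ... + 39/2 + 39/1 = 150.32237.

150.3224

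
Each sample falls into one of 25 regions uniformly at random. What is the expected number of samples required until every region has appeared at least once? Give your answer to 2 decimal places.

The wait to go from k to k+1 distinct regions is geometric with mean 25/(25-k).
E[T] = 25/25 + 25/24 + 25/23 + ... + 25/2 + 25/1 = 25·H_{25}.
H_{25} = 3.816, so E[T] = 95.399.

95.40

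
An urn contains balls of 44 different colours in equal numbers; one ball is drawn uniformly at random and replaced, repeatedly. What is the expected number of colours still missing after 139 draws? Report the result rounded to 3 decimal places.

For each colour, P(unseen after 139) = (43/44)^139 = 0.0409.
By linearity of expectation, E[unseen] = 44·(43/44)^139 = 1.8015.

1.802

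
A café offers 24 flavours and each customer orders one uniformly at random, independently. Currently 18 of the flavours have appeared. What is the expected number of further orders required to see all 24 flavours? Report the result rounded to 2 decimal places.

From k distinct to k+1 distinct takes on average 24/(24-k) orders.
Sum over k = 18,...,23: E = 24/6 + 24/5 + 24/4 + 24/3 + 24/2 + 24/1 = 58.800.

58.80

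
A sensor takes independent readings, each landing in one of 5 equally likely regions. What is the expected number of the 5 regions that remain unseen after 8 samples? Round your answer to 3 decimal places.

For each region, P(unseen after 8) = (4/5)^8 = 0.1678.
By linearity of expectation, E[unseen] = 5·(4/5)^8 = 0.8389.

0.839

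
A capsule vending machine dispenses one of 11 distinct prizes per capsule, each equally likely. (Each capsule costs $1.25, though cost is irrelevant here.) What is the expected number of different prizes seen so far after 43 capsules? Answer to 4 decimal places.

10.8174

For each prize, P(seen in 43 capsules) = 1 - (10/11)^43 = 0.98340.
By linearity of expectation, E[distinct seen] = 11·(1 - (10/11)^43) = 10.81740.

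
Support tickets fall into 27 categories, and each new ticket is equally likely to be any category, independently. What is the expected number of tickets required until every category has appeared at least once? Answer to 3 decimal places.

105.069

The wait to go from k to k+1 distinct categories is geometric with mean 27/(27-k).
E[T] = 27/27 + 27/26 + 27/25 + ... + 27/2 + 27/1 = 27·H_{27}.
H_{27} = 3.8915, so E[T] = 105.0693.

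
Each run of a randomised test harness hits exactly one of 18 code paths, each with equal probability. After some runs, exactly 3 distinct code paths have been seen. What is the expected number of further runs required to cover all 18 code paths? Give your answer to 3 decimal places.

From k distinct to k+1 distinct takes on average 18/(18-k) runs.
Sum over k = 3,...,17: E = 18/15 + 18/14 + 18/13 + ... + 18/2 + 18/1 = 59.7281.

59.728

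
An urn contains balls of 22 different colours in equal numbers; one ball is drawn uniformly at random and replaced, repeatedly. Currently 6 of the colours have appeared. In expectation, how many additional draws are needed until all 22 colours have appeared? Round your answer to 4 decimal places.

The wait to go from k to k+1 distinct colours is geometric with mean 22/(22-k).
Sum over k = 6,...,21: E = 22/16 + 22/15 + 22/14 + ... + 22/2 + 22/1 = 74.37604.

74.3760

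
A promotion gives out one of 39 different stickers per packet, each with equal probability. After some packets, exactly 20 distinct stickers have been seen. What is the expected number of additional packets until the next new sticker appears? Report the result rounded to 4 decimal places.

2.0526

Each packet yields a new sticker with probability (39-20)/39 = 19/39, so the wait is geometric with mean 39/19.
E = 39/19 = 2.05263.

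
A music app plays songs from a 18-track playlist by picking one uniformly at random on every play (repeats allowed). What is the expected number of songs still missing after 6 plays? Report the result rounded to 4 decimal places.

For each song, P(unseen after 6) = (17/18)^6 = 0.70967.
By linearity of expectation, E[unseen] = 18·(17/18)^6 = 12.77412.

12.7741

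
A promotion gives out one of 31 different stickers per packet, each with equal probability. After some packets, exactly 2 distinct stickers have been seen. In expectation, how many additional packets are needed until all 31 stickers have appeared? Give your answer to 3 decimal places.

With k distinct stickers already seen, the next new one takes an expected 31/(31-k) packets.
Sum over k = 2,...,30: E = 31/29 + 31/28 + 31/27 + ... + 31/2 + 31/1 = 122.8113.

122.811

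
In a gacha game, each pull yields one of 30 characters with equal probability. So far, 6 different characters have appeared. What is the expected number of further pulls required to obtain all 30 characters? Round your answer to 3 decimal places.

113.279

The wait to go from k to k+1 distinct characters is geometric with mean 30/(30-k).
Sum over k = 6,...,29: E = 30/24 + 30/23 + 30/22 + ... + 30/2 + 30/1 = 113.2787.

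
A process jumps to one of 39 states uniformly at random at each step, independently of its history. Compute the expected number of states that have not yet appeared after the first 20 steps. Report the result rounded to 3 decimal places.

23.198

For each state, P(unseen after 20) = (38/39)^20 = 0.5948.
By linearity of expectation, E[unseen] = 39·(38/39)^20 = 23.1977.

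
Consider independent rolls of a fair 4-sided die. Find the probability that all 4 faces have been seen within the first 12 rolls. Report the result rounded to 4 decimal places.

0.8748

By inclusion–exclusion over which faces are missing,
P(all seen) = Σ_{j=0}^{4} (-1)^j C(4,j)((4-j)/4)^12
= 1.00000 - 0.12671 + 0.00146 - 0.00000 + 0.00000
= 0.87476.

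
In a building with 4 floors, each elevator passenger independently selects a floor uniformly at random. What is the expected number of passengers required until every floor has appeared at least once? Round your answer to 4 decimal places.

8.3333

After k distinct floors have appeared, the next passenger gives a new one with probability (4-k)/4, so the expected wait for the (k+1)-th is 4/(4-k).
E[T] = 4/4 + 4/3 + 4/2 + 4/1 = 4·H_{4}.
H_{4} = 2.08333, so E[T] = 8.33333.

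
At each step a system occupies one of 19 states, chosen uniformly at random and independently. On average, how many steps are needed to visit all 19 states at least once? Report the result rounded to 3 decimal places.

After k distinct states have appeared, the next step gives a new one with probability (19-k)/19, so the expected wait for the (k+1)-th is 19/(19-k).
E[T] = 19/19 + 19/18 + 19/17 + ... + 19/2 + 19/1 = 19·H_{19}.
H_{19} = 3.5477, so E[T] = 67.4071.

67.407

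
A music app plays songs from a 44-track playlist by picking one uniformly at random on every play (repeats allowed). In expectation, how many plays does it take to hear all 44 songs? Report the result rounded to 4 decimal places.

The wait to go from k to k+1 distinct songs is geometric with mean 44/(44-k).
E[T] = 44/44 + 44/43 + 44/42 + ... + 44/2 + 44/1 = 44·H_{44}.
H_{44} = 4.37273, so E[T] = 192.39994.

192.3999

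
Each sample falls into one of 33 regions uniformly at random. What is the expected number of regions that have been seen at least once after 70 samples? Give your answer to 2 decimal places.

For each region, P(seen in 70 samples) = 1 - (32/33)^70 = 0.884.
By linearity of expectation, E[distinct seen] = 33·(1 - (32/33)^70) = 29.171.

29.17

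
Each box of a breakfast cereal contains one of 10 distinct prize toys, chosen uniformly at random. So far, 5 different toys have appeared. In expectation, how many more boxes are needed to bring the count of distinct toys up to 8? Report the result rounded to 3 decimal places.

The wait to go from k to k+1 distinct toys is geometric with mean 10/(10-k).
Sum over k = 5,...,7: E = 10/5 + 10/4 + 10/3 = 7.8333.

7.833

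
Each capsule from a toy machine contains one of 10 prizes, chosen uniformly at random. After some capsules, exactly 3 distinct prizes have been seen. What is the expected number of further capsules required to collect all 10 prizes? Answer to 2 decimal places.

The wait to go from k to k+1 distinct prizes is geometric with mean 10/(10-k).
Sum over k = 3,...,9: E = 10/7 + 10/6 + 10/5 + ... + 10/2 + 10/1 = 25.929.

25.93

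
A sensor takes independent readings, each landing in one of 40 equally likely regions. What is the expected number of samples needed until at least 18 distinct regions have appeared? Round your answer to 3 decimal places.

With k distinct regions already seen, the next new one arrives after an expected 40/(40-k) samples.
Sum over k = 0,...,17: E = 40/40 + 40/39 + 40/38 + ... + 40/24 + 40/23 = 23.5092.

23.509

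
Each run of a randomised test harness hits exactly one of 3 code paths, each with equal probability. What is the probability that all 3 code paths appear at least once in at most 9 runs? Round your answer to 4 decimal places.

0.9221

Let A_i be the event that code path i is missing after 9 runs. By inclusion–exclusion on the A_i,
P(all seen) = Σ_{j=0}^{3} (-1)^j C(3,j)((3-j)/3)^9
= 1.00000 - 0.07804 + 0.00015 - 0.00000
= 0.92212.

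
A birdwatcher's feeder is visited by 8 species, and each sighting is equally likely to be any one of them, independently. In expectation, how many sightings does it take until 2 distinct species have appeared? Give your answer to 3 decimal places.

With k distinct species already seen, the next new one arrives after an expected 8/(8-k) sightings.
Sum over k = 0,...,1: E = 8/8 + 8/7 = 2.1429.

2.143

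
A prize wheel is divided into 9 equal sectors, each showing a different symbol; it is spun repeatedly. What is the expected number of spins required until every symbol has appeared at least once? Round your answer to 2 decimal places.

Split into phases: going from k distinct to k+1 distinct takes on average 9/(9-k) spins.
E[T] = 9/9 + 9/8 + 9/7 + ... + 9/2 + 9/1 = 9·H_{9}.
H_{9} = 2.829, so E[T] = 25.461.

25.46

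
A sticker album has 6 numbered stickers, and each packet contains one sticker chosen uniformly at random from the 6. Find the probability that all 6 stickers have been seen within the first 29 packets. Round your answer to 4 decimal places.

Let A_i be the event that sticker i is missing after 29 packets. By inclusion–exclusion on the A_i,
P(all seen) = Σ_{j=0}^{6} (-1)^j C(6,j)((6-j)/6)^29
= 1.00000 - 0.03033 + 0.00012 - 0.00000 + 0.00000 - 0.00000 + 0.00000
= 0.96979.

0.9698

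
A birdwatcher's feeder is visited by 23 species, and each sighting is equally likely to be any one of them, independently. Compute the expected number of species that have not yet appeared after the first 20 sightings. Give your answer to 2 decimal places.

For each species, P(unseen after 20) = (22/23)^20 = 0.411.
By linearity of expectation, E[unseen] = 23·(22/23)^20 = 9.454.

9.45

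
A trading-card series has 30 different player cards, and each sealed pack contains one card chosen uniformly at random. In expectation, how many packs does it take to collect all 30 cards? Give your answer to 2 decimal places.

Split into phases: going from k distinct to k+1 distinct takes on average 30/(30-k) packs.
E[T] = 30/30 + 30/29 + 30/28 + ... + 30/2 + 30/1 = 30·H_{30}.
H_{30} = 3.995, so E[T] = 119.850.

119.85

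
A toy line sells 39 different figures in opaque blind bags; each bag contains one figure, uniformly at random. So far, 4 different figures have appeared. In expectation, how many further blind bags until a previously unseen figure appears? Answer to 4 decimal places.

Each blind bag yields a new figure with probability (39-4)/39 = 35/39, so the wait is geometric with mean 39/35.
E = 39/35 = 1.11429.

1.1143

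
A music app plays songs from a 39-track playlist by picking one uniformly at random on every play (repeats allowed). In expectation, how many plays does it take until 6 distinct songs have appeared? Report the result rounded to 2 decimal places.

Going from k to k+1 distinct takes a geometric number of plays with mean 39/(39-k).
Sum over k = 0,...,5: E = 39/39 + 39/38 + 39/37 + 39/36 + 39/35 + 39/34 = 6.425.

6.43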